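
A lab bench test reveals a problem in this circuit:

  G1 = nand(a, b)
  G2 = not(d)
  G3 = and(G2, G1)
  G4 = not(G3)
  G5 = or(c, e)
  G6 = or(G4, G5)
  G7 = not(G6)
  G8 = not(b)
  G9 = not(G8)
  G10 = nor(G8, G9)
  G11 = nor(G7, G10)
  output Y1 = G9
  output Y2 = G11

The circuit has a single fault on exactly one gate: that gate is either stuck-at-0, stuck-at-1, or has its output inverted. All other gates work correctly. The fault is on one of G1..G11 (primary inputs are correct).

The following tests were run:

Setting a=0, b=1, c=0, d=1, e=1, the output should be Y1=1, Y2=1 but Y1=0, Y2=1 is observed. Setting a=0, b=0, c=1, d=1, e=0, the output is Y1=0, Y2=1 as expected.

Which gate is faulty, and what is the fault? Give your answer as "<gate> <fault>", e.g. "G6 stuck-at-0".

Fault-free values for test 1 (a=0, b=1, c=0, d=1, e=1): G1=1, G2=0, G3=0, G4=1, G5=1, G6=1, G7=0, G8=0, G9=1, G10=0, G11=1, giving Y1=1, Y2=1. Observed Y1=0, Y2=1.
Test 1: faults giving observed Y1=0, Y2=1 are {G8 stuck-at-1, G8 inverted output}.
Test 2 (a=0, b=0, c=1, d=1, e=0): fault-free G1=1, G2=0, G3=0, G4=1, G5=1, G6=1, G7=0, G8=1, G9=0, G10=0, G11=1 → Y1=0, Y2=1; observed Y1=0, Y2=1. Eliminates G8 inverted output.
Only G8 stuck-at-1 is consistent with every test.

G8 stuck-at-1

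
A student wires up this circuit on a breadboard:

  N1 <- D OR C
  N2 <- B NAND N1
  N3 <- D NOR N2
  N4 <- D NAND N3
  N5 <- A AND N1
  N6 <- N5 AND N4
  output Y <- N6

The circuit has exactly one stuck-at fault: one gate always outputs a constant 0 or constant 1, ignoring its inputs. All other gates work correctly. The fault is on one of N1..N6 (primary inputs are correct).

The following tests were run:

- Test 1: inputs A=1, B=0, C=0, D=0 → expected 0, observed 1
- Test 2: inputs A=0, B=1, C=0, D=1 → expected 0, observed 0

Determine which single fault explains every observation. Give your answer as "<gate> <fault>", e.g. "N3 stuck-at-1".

Fault-free values for test 1 (A=1, B=0, C=0, D=0): N1=0, N2=1, N3=0, N4=1, N5=0, N6=0, giving Y=0. Observed 1.
Test 1: faults giving observed 1 are {N1 stuck-at-1, N5 stuck-at-1, N6 stuck-at-1}.
Test 2 (A=0, B=1, C=0, D=1): fault-free N1=1, N2=0, N3=0, N4=1, N5=0, N6=0 → 0; observed 0. Eliminates N5 stuck-at-1, N6 stuck-at-1.
Only N1 stuck-at-1 is consistent with every test.

N1 stuck-at-1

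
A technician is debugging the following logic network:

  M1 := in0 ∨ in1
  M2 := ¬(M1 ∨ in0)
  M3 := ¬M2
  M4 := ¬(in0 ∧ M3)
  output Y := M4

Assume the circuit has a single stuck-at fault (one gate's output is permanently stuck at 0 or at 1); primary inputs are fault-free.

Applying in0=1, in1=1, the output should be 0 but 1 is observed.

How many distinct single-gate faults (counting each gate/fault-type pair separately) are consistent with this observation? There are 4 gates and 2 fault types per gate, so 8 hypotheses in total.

Fault-free: M1=1, M2=0, M3=1, M4=0 → 0. Observed 1.
  M1 stuck-at-0: output 0 ✗
  M1 stuck-at-1: output 0 ✗
  M2 stuck-at-0: output 0 ✗
  M2 stuck-at-1: output 1 ✓
  M3 stuck-at-0: output 1 ✓
  M3 stuck-at-1: output 0 ✗
  M4 stuck-at-0: output 0 ✗
  M4 stuck-at-1: output 1 ✓
Consistent faults: {M2 stuck-at-1, M3 stuck-at-0, M4 stuck-at-1} — 3 in all.

3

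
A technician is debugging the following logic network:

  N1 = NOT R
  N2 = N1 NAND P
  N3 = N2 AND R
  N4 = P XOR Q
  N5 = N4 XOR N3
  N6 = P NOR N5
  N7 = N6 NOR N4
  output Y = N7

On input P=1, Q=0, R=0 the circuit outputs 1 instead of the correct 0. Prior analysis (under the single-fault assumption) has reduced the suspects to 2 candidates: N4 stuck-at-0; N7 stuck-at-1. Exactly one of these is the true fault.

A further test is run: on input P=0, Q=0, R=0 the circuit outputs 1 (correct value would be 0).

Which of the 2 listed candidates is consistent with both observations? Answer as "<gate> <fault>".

Evaluate each candidate on input P=0, Q=0, R=0:
  N4 stuck-at-0: N1=1, N2=1, N3=0, N4=0 [stuck-at-0], N5=0, N6=1, N7=0 → 0 — eliminated
  N7 stuck-at-1: N1=1, N2=1, N3=0, N4=0, N5=0, N6=1, N7=1 [stuck-at-1] → 1 — matches
Only N7 stuck-at-1 reproduces the observed 1.

N7 stuck-at-1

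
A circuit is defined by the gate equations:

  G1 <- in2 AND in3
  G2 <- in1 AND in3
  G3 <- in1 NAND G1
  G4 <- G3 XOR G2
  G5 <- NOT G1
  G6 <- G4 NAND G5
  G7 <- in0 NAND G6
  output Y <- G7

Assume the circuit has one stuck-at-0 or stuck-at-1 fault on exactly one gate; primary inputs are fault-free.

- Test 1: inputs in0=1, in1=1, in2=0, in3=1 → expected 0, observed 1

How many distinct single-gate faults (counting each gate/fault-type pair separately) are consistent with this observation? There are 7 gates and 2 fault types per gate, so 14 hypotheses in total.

5

Fault-free: G1=0, G2=1, G3=1, G4=0, G5=1, G6=1, G7=0 → 0. Observed 1.
  G1 stuck-at-0: output 0 ✗
  G1 stuck-at-1: output 0 ✗
  G2 stuck-at-0: output 1 ✓
  G2 stuck-at-1: output 0 ✗
  G3 stuck-at-0: output 1 ✓
  G3 stuck-at-1: output 0 ✗
  G4 stuck-at-0: output 0 ✗
  G4 stuck-at-1: output 1 ✓
  G5 stuck-at-0: output 0 ✗
  G5 stuck-at-1: output 0 ✗
  G6 stuck-at-0: output 1 ✓
  G6 stuck-at-1: output 0 ✗
  G7 stuck-at-0: output 0 ✗
  G7 stuck-at-1: output 1 ✓
Consistent faults: {G2 stuck-at-0, G3 stuck-at-0, G4 stuck-at-1, G6 stuck-at-0, G7 stuck-at-1} — 5 in all.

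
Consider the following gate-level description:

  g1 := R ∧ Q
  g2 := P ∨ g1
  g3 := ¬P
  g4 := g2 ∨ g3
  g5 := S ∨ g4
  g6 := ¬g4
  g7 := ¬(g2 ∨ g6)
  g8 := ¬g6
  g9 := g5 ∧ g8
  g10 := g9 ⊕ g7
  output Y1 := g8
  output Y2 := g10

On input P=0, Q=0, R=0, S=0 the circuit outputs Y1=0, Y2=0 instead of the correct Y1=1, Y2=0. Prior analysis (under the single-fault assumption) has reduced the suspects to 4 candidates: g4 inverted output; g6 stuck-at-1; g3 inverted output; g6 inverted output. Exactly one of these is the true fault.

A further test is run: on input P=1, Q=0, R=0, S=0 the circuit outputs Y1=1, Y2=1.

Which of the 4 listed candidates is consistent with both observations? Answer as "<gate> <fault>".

g3 inverted output

Evaluate each candidate on input P=1, Q=0, R=0, S=0:
  g4 inverted output: g1=0, g2=1, g3=0, g4=0 [inverted output], g5=0, g6=1, g7=0, g8=0, g9=0, g10=0 → Y1=0, Y2=0 — eliminated
  g6 stuck-at-1: g1=0, g2=1, g3=0, g4=1, g5=1, g6=1 [stuck-at-1], g7=0, g8=0, g9=0, g10=0 → Y1=0, Y2=0 — eliminated
  g3 inverted output: g1=0, g2=1, g3=1 [inverted output], g4=1, g5=1, g6=0, g7=0, g8=1, g9=1, g10=1 → Y1=1, Y2=1 — matches
  g6 inverted output: g1=0, g2=1, g3=0, g4=1, g5=1, g6=1 [inverted output], g7=0, g8=0, g9=0, g10=0 → Y1=0, Y2=0 — eliminated
Only g3 inverted output reproduces the observed Y1=1, Y2=1.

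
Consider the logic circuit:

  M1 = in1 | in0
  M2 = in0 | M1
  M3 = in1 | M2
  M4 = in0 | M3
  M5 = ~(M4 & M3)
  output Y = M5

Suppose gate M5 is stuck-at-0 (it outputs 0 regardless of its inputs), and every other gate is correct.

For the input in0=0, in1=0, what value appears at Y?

0

Propagate with M5 forced: M1=0, M2=0, M3=0, M4=0, M5=0 [stuck-at-0].
So Y = 0. (Without the fault it would be 1.)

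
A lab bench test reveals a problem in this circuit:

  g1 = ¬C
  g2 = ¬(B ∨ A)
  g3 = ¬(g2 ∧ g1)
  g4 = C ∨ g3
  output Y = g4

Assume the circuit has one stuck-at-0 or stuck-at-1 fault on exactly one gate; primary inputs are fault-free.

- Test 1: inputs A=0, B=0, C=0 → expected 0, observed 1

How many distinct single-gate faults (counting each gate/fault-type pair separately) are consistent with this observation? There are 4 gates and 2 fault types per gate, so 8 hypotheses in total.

Fault-free: g1=1, g2=1, g3=0, g4=0 → 0. Observed 1.
  g1 stuck-at-0: output 1 ✓
  g1 stuck-at-1: output 0 ✗
  g2 stuck-at-0: output 1 ✓
  g2 stuck-at-1: output 0 ✗
  g3 stuck-at-0: output 0 ✗
  g3 stuck-at-1: output 1 ✓
  g4 stuck-at-0: output 0 ✗
  g4 stuck-at-1: output 1 ✓
Consistent faults: {g1 stuck-at-0, g2 stuck-at-0, g3 stuck-at-1, g4 stuck-at-1} — 4 in all.

4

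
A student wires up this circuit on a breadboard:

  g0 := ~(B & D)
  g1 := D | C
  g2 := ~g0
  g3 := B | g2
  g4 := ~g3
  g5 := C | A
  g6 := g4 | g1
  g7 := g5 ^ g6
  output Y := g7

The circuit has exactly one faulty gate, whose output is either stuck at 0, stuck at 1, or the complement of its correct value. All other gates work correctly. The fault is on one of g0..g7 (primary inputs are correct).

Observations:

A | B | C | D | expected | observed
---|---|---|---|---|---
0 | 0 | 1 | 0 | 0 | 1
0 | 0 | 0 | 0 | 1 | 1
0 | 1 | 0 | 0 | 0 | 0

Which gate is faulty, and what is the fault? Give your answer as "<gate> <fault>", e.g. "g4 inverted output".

g5 stuck-at-0

Fault-free values for test 1 (A=0, B=0, C=1, D=0): g0=1, g1=1, g2=0, g3=0, g4=1, g5=1, g6=1, g7=0, giving Y=0. Observed 1.
Test 1: faults giving observed 1 are {g5 stuck-at-0, g5 inverted output, g6 stuck-at-0, g6 inverted output, g7 stuck-at-1, g7 inverted output}.
Test 2 (A=0, B=0, C=0, D=0): fault-free g0=1, g1=0, g2=0, g3=0, g4=1, g5=0, g6=1, g7=1 → 1; observed 1. Eliminates g5 inverted output, g6 stuck-at-0, g6 inverted output, g7 inverted output.
Test 3 (A=0, B=1, C=0, D=0): fault-free g0=1, g1=0, g2=0, g3=1, g4=0, g5=0, g6=0, g7=0 → 0; observed 0. Eliminates g7 stuck-at-1.
Only g5 stuck-at-0 is consistent with every test.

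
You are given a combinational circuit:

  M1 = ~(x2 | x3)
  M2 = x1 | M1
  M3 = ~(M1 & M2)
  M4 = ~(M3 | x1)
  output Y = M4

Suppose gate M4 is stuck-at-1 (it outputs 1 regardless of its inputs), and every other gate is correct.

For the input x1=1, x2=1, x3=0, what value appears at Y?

1

Propagate with M4 forced: M1=0, M2=1, M3=1, M4=1 [stuck-at-1].
So Y = 1. (Without the fault it would be 0.)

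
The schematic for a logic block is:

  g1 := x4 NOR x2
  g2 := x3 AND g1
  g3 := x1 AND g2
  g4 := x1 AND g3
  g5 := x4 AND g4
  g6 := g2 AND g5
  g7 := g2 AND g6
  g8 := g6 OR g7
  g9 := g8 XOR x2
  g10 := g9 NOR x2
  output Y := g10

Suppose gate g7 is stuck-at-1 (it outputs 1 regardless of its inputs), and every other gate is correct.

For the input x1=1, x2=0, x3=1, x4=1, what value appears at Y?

Propagate with g7 forced: g1=0, g2=0, g3=0, g4=0, g5=0, g6=0, g7=1 [stuck-at-1], g8=1, g9=1, g10=0.
So Y = 0. (Without the fault it would be 1.)

0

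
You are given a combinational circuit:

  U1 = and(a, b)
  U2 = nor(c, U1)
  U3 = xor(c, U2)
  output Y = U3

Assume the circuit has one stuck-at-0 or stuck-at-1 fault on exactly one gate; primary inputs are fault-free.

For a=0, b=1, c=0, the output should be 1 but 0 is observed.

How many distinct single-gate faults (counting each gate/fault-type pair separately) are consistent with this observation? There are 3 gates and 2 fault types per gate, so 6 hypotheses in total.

3

Fault-free: U1=0, U2=1, U3=1 → 1. Observed 0.
  U1 stuck-at-0: output 1 ✗
  U1 stuck-at-1: output 0 ✓
  U2 stuck-at-0: output 0 ✓
  U2 stuck-at-1: output 1 ✗
  U3 stuck-at-0: output 0 ✓
  U3 stuck-at-1: output 1 ✗
Consistent faults: {U1 stuck-at-1, U2 stuck-at-0, U3 stuck-at-0} — 3 in all.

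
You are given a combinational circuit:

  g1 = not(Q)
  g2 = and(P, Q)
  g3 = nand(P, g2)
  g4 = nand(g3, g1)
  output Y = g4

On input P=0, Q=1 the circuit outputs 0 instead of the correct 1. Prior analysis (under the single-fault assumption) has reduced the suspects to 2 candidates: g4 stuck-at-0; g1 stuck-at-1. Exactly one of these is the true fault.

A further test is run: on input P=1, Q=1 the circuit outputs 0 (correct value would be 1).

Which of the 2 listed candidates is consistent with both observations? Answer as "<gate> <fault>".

Evaluate each candidate on input P=1, Q=1:
  g4 stuck-at-0: g1=0, g2=1, g3=0, g4=0 [stuck-at-0] → 0 — matches
  g1 stuck-at-1: g1=1 [stuck-at-1], g2=1, g3=0, g4=1 → 1 — eliminated
Only g4 stuck-at-0 reproduces the observed 0.

g4 stuck-at-0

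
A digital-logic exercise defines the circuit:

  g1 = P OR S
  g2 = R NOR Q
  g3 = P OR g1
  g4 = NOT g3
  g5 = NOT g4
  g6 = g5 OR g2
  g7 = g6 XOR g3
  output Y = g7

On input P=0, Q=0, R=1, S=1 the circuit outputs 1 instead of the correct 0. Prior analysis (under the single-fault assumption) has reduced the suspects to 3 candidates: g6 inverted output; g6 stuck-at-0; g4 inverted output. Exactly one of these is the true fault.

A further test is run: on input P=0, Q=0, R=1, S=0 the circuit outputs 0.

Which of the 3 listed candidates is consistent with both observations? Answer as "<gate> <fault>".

Evaluate each candidate on input P=0, Q=0, R=1, S=0:
  g6 inverted output: g1=0, g2=0, g3=0, g4=1, g5=0, g6=1 [inverted output], g7=1 → 1 — eliminated
  g6 stuck-at-0: g1=0, g2=0, g3=0, g4=1, g5=0, g6=0 [stuck-at-0], g7=0 → 0 — matches
  g4 inverted output: g1=0, g2=0, g3=0, g4=0 [inverted output], g5=1, g6=1, g7=1 → 1 — eliminated
Only g6 stuck-at-0 reproduces the observed 0.

g6 stuck-at-0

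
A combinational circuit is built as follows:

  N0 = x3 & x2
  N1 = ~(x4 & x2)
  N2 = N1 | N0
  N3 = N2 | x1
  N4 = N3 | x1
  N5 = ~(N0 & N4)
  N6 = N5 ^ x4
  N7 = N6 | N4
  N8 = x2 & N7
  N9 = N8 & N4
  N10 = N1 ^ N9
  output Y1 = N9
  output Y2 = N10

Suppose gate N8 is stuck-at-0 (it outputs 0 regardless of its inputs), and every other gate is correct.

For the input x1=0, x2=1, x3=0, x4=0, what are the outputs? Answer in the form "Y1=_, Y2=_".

Propagate with N8 forced: N0=0, N1=1, N2=1, N3=1, N4=1, N5=1, N6=1, N7=1, N8=0 [stuck-at-0], N9=0, N10=1.
So the outputs are Y1=0, Y2=1. (Without the fault they would be Y1=1, Y2=0.)

Y1=0, Y2=1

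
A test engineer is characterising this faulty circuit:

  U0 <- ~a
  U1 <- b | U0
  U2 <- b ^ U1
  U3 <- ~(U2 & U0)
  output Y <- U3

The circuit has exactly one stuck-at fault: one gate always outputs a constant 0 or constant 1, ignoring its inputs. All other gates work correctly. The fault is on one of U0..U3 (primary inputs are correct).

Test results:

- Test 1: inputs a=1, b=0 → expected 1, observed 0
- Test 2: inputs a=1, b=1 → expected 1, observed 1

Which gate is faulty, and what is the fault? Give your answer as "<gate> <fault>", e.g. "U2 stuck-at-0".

Fault-free values for test 1 (a=1, b=0): U0=0, U1=0, U2=0, U3=1, giving Y=1. Observed 0.
Test 1: faults giving observed 0 are {U0 stuck-at-1, U3 stuck-at-0}.
Test 2 (a=1, b=1): fault-free U0=0, U1=1, U2=0, U3=1 → 1; observed 1. Eliminates U3 stuck-at-0.
Only U0 stuck-at-1 is consistent with every test.

U0 stuck-at-1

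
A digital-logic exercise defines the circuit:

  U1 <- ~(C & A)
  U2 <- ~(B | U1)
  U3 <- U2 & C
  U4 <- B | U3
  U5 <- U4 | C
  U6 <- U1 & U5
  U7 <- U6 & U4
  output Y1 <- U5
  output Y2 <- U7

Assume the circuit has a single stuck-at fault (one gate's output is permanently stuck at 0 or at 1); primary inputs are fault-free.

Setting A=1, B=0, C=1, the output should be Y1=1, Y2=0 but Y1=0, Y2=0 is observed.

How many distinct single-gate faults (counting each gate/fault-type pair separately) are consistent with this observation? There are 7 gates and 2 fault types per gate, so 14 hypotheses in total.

Fault-free: U1=0, U2=1, U3=1, U4=1, U5=1, U6=0, U7=0 → Y1=1, Y2=0. Observed Y1=0, Y2=0.
  U1 stuck-at-0: output Y1=1, Y2=0 ✗
  U1 stuck-at-1: output Y1=1, Y2=0 ✗
  U2 stuck-at-0: output Y1=1, Y2=0 ✗
  U2 stuck-at-1: output Y1=1, Y2=0 ✗
  U3 stuck-at-0: output Y1=1, Y2=0 ✗
  U3 stuck-at-1: output Y1=1, Y2=0 ✗
  U4 stuck-at-0: output Y1=1, Y2=0 ✗
  U4 stuck-at-1: output Y1=1, Y2=0 ✗
  U5 stuck-at-0: output Y1=0, Y2=0 ✓
  U5 stuck-at-1: output Y1=1, Y2=0 ✗
  U6 stuck-at-0: output Y1=1, Y2=0 ✗
  U6 stuck-at-1: output Y1=1, Y2=1 ✗
  U7 stuck-at-0: output Y1=1, Y2=0 ✗
  U7 stuck-at-1: output Y1=1, Y2=1 ✗
Consistent faults: {U5 stuck-at-0} — 1 in all.

1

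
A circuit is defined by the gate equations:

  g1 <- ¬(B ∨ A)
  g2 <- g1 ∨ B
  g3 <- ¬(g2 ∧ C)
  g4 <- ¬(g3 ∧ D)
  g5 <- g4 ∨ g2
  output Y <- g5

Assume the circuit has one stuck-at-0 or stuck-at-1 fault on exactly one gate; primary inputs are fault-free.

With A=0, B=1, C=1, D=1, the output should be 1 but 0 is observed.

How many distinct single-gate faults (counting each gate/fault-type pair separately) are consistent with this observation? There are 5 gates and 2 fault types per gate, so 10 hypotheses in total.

2

Fault-free: g1=0, g2=1, g3=0, g4=1, g5=1 → 1. Observed 0.
  g1 stuck-at-0: output 1 ✗
  g1 stuck-at-1: output 1 ✗
  g2 stuck-at-0: output 0 ✓
  g2 stuck-at-1: output 1 ✗
  g3 stuck-at-0: output 1 ✗
  g3 stuck-at-1: output 1 ✗
  g4 stuck-at-0: output 1 ✗
  g4 stuck-at-1: output 1 ✗
  g5 stuck-at-0: output 0 ✓
  g5 stuck-at-1: output 1 ✗
Consistent faults: {g2 stuck-at-0, g5 stuck-at-0} — 2 in all.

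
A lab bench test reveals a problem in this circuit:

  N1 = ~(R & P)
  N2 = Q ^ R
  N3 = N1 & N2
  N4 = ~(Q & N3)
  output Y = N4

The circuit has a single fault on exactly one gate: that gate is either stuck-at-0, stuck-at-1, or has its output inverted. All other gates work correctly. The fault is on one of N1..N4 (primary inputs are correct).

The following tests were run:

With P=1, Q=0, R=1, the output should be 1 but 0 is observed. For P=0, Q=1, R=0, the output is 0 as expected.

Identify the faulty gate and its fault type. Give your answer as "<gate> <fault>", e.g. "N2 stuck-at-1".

Fault-free values for test 1 (P=1, Q=0, R=1): N1=0, N2=1, N3=0, N4=1, giving Y=1. Observed 0.
Test 1: faults giving observed 0 are {N4 stuck-at-0, N4 inverted output}.
Test 2 (P=0, Q=1, R=0): fault-free N1=1, N2=1, N3=1, N4=0 → 0; observed 0. Eliminates N4 inverted output.
Only N4 stuck-at-0 is consistent with every test.

N4 stuck-at-0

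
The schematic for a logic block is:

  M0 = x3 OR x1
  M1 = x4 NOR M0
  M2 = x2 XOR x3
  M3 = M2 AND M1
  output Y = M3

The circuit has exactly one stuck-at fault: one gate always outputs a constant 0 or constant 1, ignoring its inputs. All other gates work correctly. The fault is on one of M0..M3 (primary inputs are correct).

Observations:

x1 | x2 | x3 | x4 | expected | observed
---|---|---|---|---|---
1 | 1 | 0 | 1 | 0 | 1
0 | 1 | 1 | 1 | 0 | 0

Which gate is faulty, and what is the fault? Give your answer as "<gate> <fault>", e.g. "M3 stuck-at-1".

Fault-free values for test 1 (x1=1, x2=1, x3=0, x4=1): M0=1, M1=0, M2=1, M3=0, giving Y=0. Observed 1.
Test 1: faults giving observed 1 are {M1 stuck-at-1, M3 stuck-at-1}.
Test 2 (x1=0, x2=1, x3=1, x4=1): fault-free M0=1, M1=0, M2=0, M3=0 → 0; observed 0. Eliminates M3 stuck-at-1.
Only M1 stuck-at-1 is consistent with every test.

M1 stuck-at-1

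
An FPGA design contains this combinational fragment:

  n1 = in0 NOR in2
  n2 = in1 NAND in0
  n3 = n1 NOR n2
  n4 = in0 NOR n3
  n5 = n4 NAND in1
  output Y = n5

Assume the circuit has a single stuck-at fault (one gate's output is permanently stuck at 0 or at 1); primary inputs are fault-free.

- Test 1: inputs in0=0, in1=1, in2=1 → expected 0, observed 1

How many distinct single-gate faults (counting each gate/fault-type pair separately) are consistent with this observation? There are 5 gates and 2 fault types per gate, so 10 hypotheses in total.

Fault-free: n1=0, n2=1, n3=0, n4=1, n5=0 → 0. Observed 1.
  n1 stuck-at-0: output 0 ✗
  n1 stuck-at-1: output 0 ✗
  n2 stuck-at-0: output 1 ✓
  n2 stuck-at-1: output 0 ✗
  n3 stuck-at-0: output 0 ✗
  n3 stuck-at-1: output 1 ✓
  n4 stuck-at-0: output 1 ✓
  n4 stuck-at-1: output 0 ✗
  n5 stuck-at-0: output 0 ✗
  n5 stuck-at-1: output 1 ✓
Consistent faults: {n2 stuck-at-0, n3 stuck-at-1, n4 stuck-at-0, n5 stuck-at-1} — 4 in all.

4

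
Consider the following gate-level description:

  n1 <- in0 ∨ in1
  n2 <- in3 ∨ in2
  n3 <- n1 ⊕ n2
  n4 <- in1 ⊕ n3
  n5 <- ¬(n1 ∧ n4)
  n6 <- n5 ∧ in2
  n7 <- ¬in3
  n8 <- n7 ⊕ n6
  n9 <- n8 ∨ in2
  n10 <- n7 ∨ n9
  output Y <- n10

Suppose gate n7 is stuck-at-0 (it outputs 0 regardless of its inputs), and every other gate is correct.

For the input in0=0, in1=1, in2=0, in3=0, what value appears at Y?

Propagate with n7 forced: n1=1, n2=0, n3=1, n4=0, n5=1, n6=0, n7=0 [stuck-at-0], n8=0, n9=0, n10=0.
So Y = 0. (Without the fault it would be 1.)

0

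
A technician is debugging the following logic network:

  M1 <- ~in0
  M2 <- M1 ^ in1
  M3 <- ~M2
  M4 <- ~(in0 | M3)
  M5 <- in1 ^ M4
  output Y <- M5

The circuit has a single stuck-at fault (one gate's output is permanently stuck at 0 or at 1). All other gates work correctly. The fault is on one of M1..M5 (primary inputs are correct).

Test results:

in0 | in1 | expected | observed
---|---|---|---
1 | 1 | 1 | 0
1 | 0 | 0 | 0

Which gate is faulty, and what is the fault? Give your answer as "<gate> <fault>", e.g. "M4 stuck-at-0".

M5 stuck-at-0

Fault-free values for test 1 (in0=1, in1=1): M1=0, M2=1, M3=0, M4=0, M5=1, giving Y=1. Observed 0.
Test 1: faults giving observed 0 are {M4 stuck-at-1, M5 stuck-at-0}.
Test 2 (in0=1, in1=0): fault-free M1=0, M2=0, M3=1, M4=0, M5=0 → 0; observed 0. Eliminates M4 stuck-at-1.
Only M5 stuck-at-0 is consistent with every test.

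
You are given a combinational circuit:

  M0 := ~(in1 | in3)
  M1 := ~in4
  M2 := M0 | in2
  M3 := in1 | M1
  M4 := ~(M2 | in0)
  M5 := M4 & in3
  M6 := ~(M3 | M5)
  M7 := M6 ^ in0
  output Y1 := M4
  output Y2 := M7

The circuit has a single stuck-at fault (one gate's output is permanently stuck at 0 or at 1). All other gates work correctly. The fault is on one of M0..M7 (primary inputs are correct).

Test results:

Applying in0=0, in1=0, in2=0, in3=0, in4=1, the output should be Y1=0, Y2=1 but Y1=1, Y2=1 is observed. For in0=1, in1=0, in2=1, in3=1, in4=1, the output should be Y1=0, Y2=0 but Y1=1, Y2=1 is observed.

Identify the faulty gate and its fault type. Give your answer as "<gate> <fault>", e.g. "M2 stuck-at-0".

Fault-free values for test 1 (in0=0, in1=0, in2=0, in3=0, in4=1): M0=1, M1=0, M2=1, M3=0, M4=0, M5=0, M6=1, M7=1, giving Y1=0, Y2=1. Observed Y1=1, Y2=1.
Test 1: faults giving observed Y1=1, Y2=1 are {M0 stuck-at-0, M2 stuck-at-0, M4 stuck-at-1}.
Test 2 (in0=1, in1=0, in2=1, in3=1, in4=1): fault-free M0=0, M1=0, M2=1, M3=0, M4=0, M5=0, M6=1, M7=0 → Y1=0, Y2=0; observed Y1=1, Y2=1. Eliminates M0 stuck-at-0, M2 stuck-at-0.
Only M4 stuck-at-1 is consistent with every test.

M4 stuck-at-1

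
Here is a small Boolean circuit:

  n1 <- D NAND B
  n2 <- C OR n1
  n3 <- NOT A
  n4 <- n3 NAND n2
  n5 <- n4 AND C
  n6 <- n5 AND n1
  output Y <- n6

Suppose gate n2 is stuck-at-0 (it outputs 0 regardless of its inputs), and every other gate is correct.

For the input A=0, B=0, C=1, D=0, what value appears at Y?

1

Propagate with n2 forced: n1=1, n2=0 [stuck-at-0], n3=1, n4=1, n5=1, n6=1.
So Y = 1. (Without the fault it would be 0.)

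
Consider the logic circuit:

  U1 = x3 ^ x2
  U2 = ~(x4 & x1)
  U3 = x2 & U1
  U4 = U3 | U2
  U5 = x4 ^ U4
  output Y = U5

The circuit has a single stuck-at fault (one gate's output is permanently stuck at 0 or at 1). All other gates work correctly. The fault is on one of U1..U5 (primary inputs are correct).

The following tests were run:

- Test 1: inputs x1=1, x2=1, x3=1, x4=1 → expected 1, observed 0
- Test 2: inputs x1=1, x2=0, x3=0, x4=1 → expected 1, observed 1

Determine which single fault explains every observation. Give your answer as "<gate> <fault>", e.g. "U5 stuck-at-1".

Fault-free values for test 1 (x1=1, x2=1, x3=1, x4=1): U1=0, U2=0, U3=0, U4=0, U5=1, giving Y=1. Observed 0.
Test 1: faults giving observed 0 are {U1 stuck-at-1, U2 stuck-at-1, U3 stuck-at-1, U4 stuck-at-1, U5 stuck-at-0}.
Test 2 (x1=1, x2=0, x3=0, x4=1): fault-free U1=0, U2=0, U3=0, U4=0, U5=1 → 1; observed 1. Eliminates U2 stuck-at-1, U3 stuck-at-1, U4 stuck-at-1, U5 stuck-at-0.
Only U1 stuck-at-1 is consistent with every test.

U1 stuck-at-1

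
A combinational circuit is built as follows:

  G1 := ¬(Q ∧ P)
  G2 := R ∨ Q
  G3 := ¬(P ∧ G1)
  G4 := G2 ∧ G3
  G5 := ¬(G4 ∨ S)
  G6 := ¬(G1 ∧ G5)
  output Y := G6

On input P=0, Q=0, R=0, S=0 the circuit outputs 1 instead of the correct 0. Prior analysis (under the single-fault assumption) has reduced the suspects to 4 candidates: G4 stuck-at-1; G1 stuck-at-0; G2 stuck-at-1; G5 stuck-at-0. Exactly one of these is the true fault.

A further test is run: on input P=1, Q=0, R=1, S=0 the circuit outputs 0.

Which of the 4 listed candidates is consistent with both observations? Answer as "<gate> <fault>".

Evaluate each candidate on input P=1, Q=0, R=1, S=0:
  G4 stuck-at-1: G1=1, G2=1, G3=0, G4=1 [stuck-at-1], G5=0, G6=1 → 1 — eliminated
  G1 stuck-at-0: G1=0 [stuck-at-0], G2=1, G3=1, G4=1, G5=0, G6=1 → 1 — eliminated
  G2 stuck-at-1: G1=1, G2=1 [stuck-at-1], G3=0, G4=0, G5=1, G6=0 → 0 — matches
  G5 stuck-at-0: G1=1, G2=1, G3=0, G4=0, G5=0 [stuck-at-0], G6=1 → 1 — eliminated
Only G2 stuck-at-1 reproduces the observed 0.

G2 stuck-at-1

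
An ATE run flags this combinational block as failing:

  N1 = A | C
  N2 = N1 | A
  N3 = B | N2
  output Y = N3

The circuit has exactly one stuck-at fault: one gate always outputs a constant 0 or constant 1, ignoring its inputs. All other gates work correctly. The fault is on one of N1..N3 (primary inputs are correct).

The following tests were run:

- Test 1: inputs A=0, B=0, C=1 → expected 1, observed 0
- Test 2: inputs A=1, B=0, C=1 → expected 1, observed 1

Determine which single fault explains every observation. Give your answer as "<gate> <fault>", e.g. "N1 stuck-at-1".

Fault-free values for test 1 (A=0, B=0, C=1): N1=1, N2=1, N3=1, giving Y=1. Observed 0.
Test 1: faults giving observed 0 are {N1 stuck-at-0, N2 stuck-at-0, N3 stuck-at-0}.
Test 2 (A=1, B=0, C=1): fault-free N1=1, N2=1, N3=1 → 1; observed 1. Eliminates N2 stuck-at-0, N3 stuck-at-0.
Only N1 stuck-at-0 is consistent with every test.

N1 stuck-at-0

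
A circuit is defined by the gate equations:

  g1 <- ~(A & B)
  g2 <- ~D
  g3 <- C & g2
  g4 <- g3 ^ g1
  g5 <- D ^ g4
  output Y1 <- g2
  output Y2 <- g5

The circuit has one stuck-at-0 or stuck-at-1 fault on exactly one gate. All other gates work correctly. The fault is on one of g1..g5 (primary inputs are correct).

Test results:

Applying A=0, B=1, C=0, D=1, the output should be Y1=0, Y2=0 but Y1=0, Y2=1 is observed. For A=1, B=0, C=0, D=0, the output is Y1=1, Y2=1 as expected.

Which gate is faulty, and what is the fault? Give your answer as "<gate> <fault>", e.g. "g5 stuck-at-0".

Fault-free values for test 1 (A=0, B=1, C=0, D=1): g1=1, g2=0, g3=0, g4=1, g5=0, giving Y1=0, Y2=0. Observed Y1=0, Y2=1.
Test 1: faults giving observed Y1=0, Y2=1 are {g1 stuck-at-0, g3 stuck-at-1, g4 stuck-at-0, g5 stuck-at-1}.
Test 2 (A=1, B=0, C=0, D=0): fault-free g1=1, g2=1, g3=0, g4=1, g5=1 → Y1=1, Y2=1; observed Y1=1, Y2=1. Eliminates g1 stuck-at-0, g3 stuck-at-1, g4 stuck-at-0.
Only g5 stuck-at-1 is consistent with every test.

g5 stuck-at-1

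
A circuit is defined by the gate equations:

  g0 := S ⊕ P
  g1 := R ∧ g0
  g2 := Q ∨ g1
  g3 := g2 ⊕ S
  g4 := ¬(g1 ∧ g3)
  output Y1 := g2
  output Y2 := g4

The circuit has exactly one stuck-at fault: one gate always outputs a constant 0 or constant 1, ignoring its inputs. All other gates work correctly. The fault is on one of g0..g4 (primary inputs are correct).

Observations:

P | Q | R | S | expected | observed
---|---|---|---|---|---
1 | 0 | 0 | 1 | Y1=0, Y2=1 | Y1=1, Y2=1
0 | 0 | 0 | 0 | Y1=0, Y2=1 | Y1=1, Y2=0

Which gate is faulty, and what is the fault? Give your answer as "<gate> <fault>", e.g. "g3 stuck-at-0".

g1 stuck-at-1

Fault-free values for test 1 (P=1, Q=0, R=0, S=1): g0=0, g1=0, g2=0, g3=1, g4=1, giving Y1=0, Y2=1. Observed Y1=1, Y2=1.
Test 1: faults giving observed Y1=1, Y2=1 are {g1 stuck-at-1, g2 stuck-at-1}.
Test 2 (P=0, Q=0, R=0, S=0): fault-free g0=0, g1=0, g2=0, g3=0, g4=1 → Y1=0, Y2=1; observed Y1=1, Y2=0. Eliminates g2 stuck-at-1.
Only g1 stuck-at-1 is consistent with every test.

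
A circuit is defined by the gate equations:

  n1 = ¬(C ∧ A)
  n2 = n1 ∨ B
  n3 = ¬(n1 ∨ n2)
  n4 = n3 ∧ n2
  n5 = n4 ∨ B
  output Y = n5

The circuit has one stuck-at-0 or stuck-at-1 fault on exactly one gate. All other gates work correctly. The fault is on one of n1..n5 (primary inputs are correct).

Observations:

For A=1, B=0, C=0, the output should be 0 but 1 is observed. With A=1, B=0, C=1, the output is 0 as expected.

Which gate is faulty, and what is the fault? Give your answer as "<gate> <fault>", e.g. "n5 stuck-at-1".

n3 stuck-at-1

Fault-free values for test 1 (A=1, B=0, C=0): n1=1, n2=1, n3=0, n4=0, n5=0, giving Y=0. Observed 1.
Test 1: faults giving observed 1 are {n3 stuck-at-1, n4 stuck-at-1, n5 stuck-at-1}.
Test 2 (A=1, B=0, C=1): fault-free n1=0, n2=0, n3=1, n4=0, n5=0 → 0; observed 0. Eliminates n4 stuck-at-1, n5 stuck-at-1.
Only n3 stuck-at-1 is consistent with every test.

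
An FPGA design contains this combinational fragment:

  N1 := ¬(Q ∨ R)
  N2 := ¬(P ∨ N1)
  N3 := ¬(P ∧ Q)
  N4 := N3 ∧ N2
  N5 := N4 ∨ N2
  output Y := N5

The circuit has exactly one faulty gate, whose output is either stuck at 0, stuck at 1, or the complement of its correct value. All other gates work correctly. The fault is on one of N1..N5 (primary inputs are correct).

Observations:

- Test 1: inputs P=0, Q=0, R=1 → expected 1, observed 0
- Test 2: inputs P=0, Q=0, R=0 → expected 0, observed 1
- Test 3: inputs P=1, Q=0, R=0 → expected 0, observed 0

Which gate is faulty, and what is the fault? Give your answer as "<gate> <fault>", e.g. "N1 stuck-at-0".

N1 inverted output

Fault-free values for test 1 (P=0, Q=0, R=1): N1=0, N2=1, N3=1, N4=1, N5=1, giving Y=1. Observed 0.
Test 1: faults giving observed 0 are {N1 stuck-at-1, N1 inverted output, N2 stuck-at-0, N2 inverted output, N5 stuck-at-0, N5 inverted output}.
Test 2 (P=0, Q=0, R=0): fault-free N1=1, N2=0, N3=1, N4=0, N5=0 → 0; observed 1. Eliminates N1 stuck-at-1, N2 stuck-at-0, N5 stuck-at-0.
Test 3 (P=1, Q=0, R=0): fault-free N1=1, N2=0, N3=1, N4=0, N5=0 → 0; observed 0. Eliminates N2 inverted output, N5 inverted output.
Only N1 inverted output is consistent with every test.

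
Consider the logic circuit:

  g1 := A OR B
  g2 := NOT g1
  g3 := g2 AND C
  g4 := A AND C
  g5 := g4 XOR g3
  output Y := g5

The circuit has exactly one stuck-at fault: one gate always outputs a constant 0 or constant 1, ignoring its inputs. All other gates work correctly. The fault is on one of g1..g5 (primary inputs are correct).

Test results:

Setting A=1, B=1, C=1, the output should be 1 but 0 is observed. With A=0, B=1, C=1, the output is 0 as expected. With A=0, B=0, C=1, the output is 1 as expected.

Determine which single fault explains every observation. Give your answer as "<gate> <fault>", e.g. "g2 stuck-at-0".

Fault-free values for test 1 (A=1, B=1, C=1): g1=1, g2=0, g3=0, g4=1, g5=1, giving Y=1. Observed 0.
Test 1: faults giving observed 0 are {g1 stuck-at-0, g2 stuck-at-1, g3 stuck-at-1, g4 stuck-at-0, g5 stuck-at-0}.
Test 2 (A=0, B=1, C=1): fault-free g1=1, g2=0, g3=0, g4=0, g5=0 → 0; observed 0. Eliminates g1 stuck-at-0, g2 stuck-at-1, g3 stuck-at-1.
Test 3 (A=0, B=0, C=1): fault-free g1=0, g2=1, g3=1, g4=0, g5=1 → 1; observed 1. Eliminates g5 stuck-at-0.
Only g4 stuck-at-0 is consistent with every test.

g4 stuck-at-0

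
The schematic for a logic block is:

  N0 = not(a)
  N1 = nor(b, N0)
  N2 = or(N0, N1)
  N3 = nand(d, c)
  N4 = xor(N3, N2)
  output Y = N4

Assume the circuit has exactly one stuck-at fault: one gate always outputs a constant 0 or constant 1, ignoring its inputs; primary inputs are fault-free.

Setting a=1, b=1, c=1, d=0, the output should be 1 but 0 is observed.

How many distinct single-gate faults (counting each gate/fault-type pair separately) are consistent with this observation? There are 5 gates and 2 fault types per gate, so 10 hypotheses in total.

Fault-free: N0=0, N1=0, N2=0, N3=1, N4=1 → 1. Observed 0.
  N0 stuck-at-0: output 1 ✗
  N0 stuck-at-1: output 0 ✓
  N1 stuck-at-0: output 1 ✗
  N1 stuck-at-1: output 0 ✓
  N2 stuck-at-0: output 1 ✗
  N2 stuck-at-1: output 0 ✓
  N3 stuck-at-0: output 0 ✓
  N3 stuck-at-1: output 1 ✗
  N4 stuck-at-0: output 0 ✓
  N4 stuck-at-1: output 1 ✗
Consistent faults: {N0 stuck-at-1, N1 stuck-at-1, N2 stuck-at-1, N3 stuck-at-0, N4 stuck-at-0} — 5 in all.

5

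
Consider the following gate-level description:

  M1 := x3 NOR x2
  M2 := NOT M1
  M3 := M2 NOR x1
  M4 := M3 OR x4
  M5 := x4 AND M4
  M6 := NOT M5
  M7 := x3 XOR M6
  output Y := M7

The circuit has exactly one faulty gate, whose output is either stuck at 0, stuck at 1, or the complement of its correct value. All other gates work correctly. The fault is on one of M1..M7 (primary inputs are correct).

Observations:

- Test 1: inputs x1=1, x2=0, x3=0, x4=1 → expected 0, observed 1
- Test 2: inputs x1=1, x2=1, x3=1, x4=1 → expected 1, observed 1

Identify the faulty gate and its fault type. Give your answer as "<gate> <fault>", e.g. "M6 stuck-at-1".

Fault-free values for test 1 (x1=1, x2=0, x3=0, x4=1): M1=1, M2=0, M3=0, M4=1, M5=1, M6=0, M7=0, giving Y=0. Observed 1.
Test 1: faults giving observed 1 are {M4 stuck-at-0, M4 inverted output, M5 stuck-at-0, M5 inverted output, M6 stuck-at-1, M6 inverted output, M7 stuck-at-1, M7 inverted output}.
Test 2 (x1=1, x2=1, x3=1, x4=1): fault-free M1=0, M2=1, M3=0, M4=1, M5=1, M6=0, M7=1 → 1; observed 1. Eliminates M4 stuck-at-0, M4 inverted output, M5 stuck-at-0, M5 inverted output, M6 stuck-at-1, M6 inverted output, M7 inverted output.
Only M7 stuck-at-1 is consistent with every test.

M7 stuck-at-1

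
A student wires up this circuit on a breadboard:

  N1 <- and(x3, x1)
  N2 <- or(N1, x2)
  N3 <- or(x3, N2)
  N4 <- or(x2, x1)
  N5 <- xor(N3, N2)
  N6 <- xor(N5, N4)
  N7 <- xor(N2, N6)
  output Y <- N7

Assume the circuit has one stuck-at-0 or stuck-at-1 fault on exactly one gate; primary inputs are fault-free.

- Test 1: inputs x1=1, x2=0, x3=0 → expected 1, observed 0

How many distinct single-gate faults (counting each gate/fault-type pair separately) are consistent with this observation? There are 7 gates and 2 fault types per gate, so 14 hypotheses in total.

7

Fault-free: N1=0, N2=0, N3=0, N4=1, N5=0, N6=1, N7=1 → 1. Observed 0.
  N1 stuck-at-0: output 1 ✗
  N1 stuck-at-1: output 0 ✓
  N2 stuck-at-0: output 1 ✗
  N2 stuck-at-1: output 0 ✓
  N3 stuck-at-0: output 1 ✗
  N3 stuck-at-1: output 0 ✓
  N4 stuck-at-0: output 0 ✓
  N4 stuck-at-1: output 1 ✗
  N5 stuck-at-0: output 1 ✗
  N5 stuck-at-1: output 0 ✓
  N6 stuck-at-0: output 0 ✓
  N6 stuck-at-1: output 1 ✗
  N7 stuck-at-0: output 0 ✓
  N7 stuck-at-1: output 1 ✗
Consistent faults: {N1 stuck-at-1, N2 stuck-at-1, N3 stuck-at-1, N4 stuck-at-0, N5 stuck-at-1, N6 stuck-at-0, N7 stuck-at-0} — 7 in all.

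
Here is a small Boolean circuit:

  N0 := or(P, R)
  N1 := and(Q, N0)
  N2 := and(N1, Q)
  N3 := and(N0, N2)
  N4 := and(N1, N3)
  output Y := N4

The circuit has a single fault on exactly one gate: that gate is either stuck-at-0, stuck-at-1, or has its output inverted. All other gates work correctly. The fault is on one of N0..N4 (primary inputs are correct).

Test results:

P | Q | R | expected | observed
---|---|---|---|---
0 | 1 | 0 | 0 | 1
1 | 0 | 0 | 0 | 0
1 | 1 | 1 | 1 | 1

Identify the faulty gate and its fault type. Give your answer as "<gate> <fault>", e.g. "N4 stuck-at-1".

N0 stuck-at-1

Fault-free values for test 1 (P=0, Q=1, R=0): N0=0, N1=0, N2=0, N3=0, N4=0, giving Y=0. Observed 1.
Test 1: faults giving observed 1 are {N0 stuck-at-1, N0 inverted output, N4 stuck-at-1, N4 inverted output}.
Test 2 (P=1, Q=0, R=0): fault-free N0=1, N1=0, N2=0, N3=0, N4=0 → 0; observed 0. Eliminates N4 stuck-at-1, N4 inverted output.
Test 3 (P=1, Q=1, R=1): fault-free N0=1, N1=1, N2=1, N3=1, N4=1 → 1; observed 1. Eliminates N0 inverted output.
Only N0 stuck-at-1 is consistent with every test.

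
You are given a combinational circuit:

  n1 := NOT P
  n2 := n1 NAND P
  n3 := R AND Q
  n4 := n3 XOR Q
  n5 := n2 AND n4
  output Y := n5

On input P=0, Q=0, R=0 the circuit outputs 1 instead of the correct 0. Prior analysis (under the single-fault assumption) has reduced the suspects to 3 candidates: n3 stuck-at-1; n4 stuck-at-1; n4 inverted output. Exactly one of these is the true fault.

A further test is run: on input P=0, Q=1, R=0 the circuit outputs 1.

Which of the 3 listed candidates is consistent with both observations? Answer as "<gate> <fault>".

Evaluate each candidate on input P=0, Q=1, R=0:
  n3 stuck-at-1: n1=1, n2=1, n3=1 [stuck-at-1], n4=0, n5=0 → 0 — eliminated
  n4 stuck-at-1: n1=1, n2=1, n3=0, n4=1 [stuck-at-1], n5=1 → 1 — matches
  n4 inverted output: n1=1, n2=1, n3=0, n4=0 [inverted output], n5=0 → 0 — eliminated
Only n4 stuck-at-1 reproduces the observed 1.

n4 stuck-at-1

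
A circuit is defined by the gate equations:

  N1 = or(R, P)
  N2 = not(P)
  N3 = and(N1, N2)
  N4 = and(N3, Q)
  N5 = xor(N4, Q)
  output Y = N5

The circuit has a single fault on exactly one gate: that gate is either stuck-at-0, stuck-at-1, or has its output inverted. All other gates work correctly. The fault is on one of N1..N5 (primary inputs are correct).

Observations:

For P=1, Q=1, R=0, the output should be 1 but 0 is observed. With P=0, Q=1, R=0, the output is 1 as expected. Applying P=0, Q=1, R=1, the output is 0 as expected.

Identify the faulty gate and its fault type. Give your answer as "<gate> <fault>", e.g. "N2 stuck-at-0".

Fault-free values for test 1 (P=1, Q=1, R=0): N1=1, N2=0, N3=0, N4=0, N5=1, giving Y=1. Observed 0.
Test 1: faults giving observed 0 are {N2 stuck-at-1, N2 inverted output, N3 stuck-at-1, N3 inverted output, N4 stuck-at-1, N4 inverted output, N5 stuck-at-0, N5 inverted output}.
Test 2 (P=0, Q=1, R=0): fault-free N1=0, N2=1, N3=0, N4=0, N5=1 → 1; observed 1. Eliminates N3 stuck-at-1, N3 inverted output, N4 stuck-at-1, N4 inverted output, N5 stuck-at-0, N5 inverted output.
Test 3 (P=0, Q=1, R=1): fault-free N1=1, N2=1, N3=1, N4=1, N5=0 → 0; observed 0. Eliminates N2 inverted output.
Only N2 stuck-at-1 is consistent with every test.

N2 stuck-at-1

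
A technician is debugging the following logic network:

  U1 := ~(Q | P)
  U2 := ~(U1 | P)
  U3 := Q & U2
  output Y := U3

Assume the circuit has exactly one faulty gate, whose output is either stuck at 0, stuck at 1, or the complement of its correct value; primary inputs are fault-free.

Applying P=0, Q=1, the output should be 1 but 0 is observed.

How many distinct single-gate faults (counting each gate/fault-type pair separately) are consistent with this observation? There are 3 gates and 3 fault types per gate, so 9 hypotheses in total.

6

Fault-free: U1=0, U2=1, U3=1 → 1. Observed 0.
  U1 stuck-at-0: output 1 ✗
  U1 stuck-at-1: output 0 ✓
  U1 inverted output: output 0 ✓
  U2 stuck-at-0: output 0 ✓
  U2 stuck-at-1: output 1 ✗
  U2 inverted output: output 0 ✓
  U3 stuck-at-0: output 0 ✓
  U3 stuck-at-1: output 1 ✗
  U3 inverted output: output 0 ✓
Consistent faults: {U1 stuck-at-1, U1 inverted output, U2 stuck-at-0, U2 inverted output, U3 stuck-at-0, U3 inverted output} — 6 in all.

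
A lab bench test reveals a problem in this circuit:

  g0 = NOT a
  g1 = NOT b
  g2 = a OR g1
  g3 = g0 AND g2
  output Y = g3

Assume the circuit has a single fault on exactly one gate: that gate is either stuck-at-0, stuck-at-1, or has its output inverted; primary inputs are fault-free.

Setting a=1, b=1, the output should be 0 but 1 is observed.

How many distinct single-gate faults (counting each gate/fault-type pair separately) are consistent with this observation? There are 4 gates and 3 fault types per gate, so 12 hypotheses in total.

4

Fault-free: g0=0, g1=0, g2=1, g3=0 → 0. Observed 1.
  g0 stuck-at-0: output 0 ✗
  g0 stuck-at-1: output 1 ✓
  g0 inverted output: output 1 ✓
  g1 stuck-at-0: output 0 ✗
  g1 stuck-at-1: output 0 ✗
  g1 inverted output: output 0 ✗
  g2 stuck-at-0: output 0 ✗
  g2 stuck-at-1: output 0 ✗
  g2 inverted output: output 0 ✗
  g3 stuck-at-0: output 0 ✗
  g3 stuck-at-1: output 1 ✓
  g3 inverted output: output 1 ✓
Consistent faults: {g0 stuck-at-1, g0 inverted output, g3 stuck-at-1, g3 inverted output} — 4 in all.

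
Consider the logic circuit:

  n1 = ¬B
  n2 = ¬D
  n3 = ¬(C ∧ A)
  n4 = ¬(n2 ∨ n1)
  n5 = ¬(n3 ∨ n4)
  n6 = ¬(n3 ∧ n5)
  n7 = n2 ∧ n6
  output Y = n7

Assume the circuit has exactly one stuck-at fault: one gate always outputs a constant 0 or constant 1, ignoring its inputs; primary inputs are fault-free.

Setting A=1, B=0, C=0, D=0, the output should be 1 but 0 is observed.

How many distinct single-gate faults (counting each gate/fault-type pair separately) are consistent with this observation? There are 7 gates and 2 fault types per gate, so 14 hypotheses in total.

4

Fault-free: n1=1, n2=1, n3=1, n4=0, n5=0, n6=1, n7=1 → 1. Observed 0.
  n1 stuck-at-0: output 1 ✗
  n1 stuck-at-1: output 1 ✗
  n2 stuck-at-0: output 0 ✓
  n2 stuck-at-1: output 1 ✗
  n3 stuck-at-0: output 1 ✗
  n3 stuck-at-1: output 1 ✗
  n4 stuck-at-0: output 1 ✗
  n4 stuck-at-1: output 1 ✗
  n5 stuck-at-0: output 1 ✗
  n5 stuck-at-1: output 0 ✓
  n6 stuck-at-0: output 0 ✓
  n6 stuck-at-1: output 1 ✗
  n7 stuck-at-0: output 0 ✓
  n7 stuck-at-1: output 1 ✗
Consistent faults: {n2 stuck-at-0, n5 stuck-at-1, n6 stuck-at-0, n7 stuck-at-0} — 4 in all.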